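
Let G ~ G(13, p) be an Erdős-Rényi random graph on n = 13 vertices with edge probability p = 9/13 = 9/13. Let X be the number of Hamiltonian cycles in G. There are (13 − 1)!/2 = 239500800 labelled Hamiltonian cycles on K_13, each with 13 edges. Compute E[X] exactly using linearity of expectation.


K_13 has (13 − 1)!/2 = 239500800 labelled Hamiltonian cycles.
For each such Hamiltonian cycle H, let X_H = 1 if all 13 edges of H are present in G. Then P[X_H = 1] = p^{13} = (9/13)^{13} = 2541865828329/302875106592253.
By linearity: E[X] = Σ_H E[X_H] = 239500800 · p^{13} = 239500800 · 2541865828329/302875106592253 = 608778899377458163200/302875106592253.
Numerically: E[X] ≈ 2.01e+06.

E[X] = 239500800 · (9/13)^{13} = 608778899377458163200/302875106592253 ≈ 2.01e+06.


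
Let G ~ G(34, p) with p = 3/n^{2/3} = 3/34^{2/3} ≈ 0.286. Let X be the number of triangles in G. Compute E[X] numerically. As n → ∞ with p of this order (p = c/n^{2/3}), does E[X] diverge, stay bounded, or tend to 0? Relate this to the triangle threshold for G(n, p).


Number of potential triangles: C(34, 3) = 5984.
Each occurs with probability p³ ≈ (0.286)³ ≈ 2.33564e-02.
By linearity: E[X] = C(34, 3)·p³ ≈ 5984 · 2.33564e-02 ≈ 139.765.
Since α = 2/3 < 1, p = c/n^{2/3} ≫ 1/n is above the triangle threshold p ~ 1/n. Asymptotically E[X] ~ (c³/6)·n^{3(1−α)} = (3³/6)·n^{1} → ∞; triangles are abundant w.h.p.

E[X] ≈ 139.765; in regime p = Θ(1/n^{2/3}) E[X] diverges (above the triangle threshold p ~ 1/n).


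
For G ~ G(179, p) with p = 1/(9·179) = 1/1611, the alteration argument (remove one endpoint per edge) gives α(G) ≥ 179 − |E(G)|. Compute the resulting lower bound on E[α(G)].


E[|E(G)|] = C(179, 2)·p = 15931 · (1/1611) = 89/9.
E[α(G)] ≥ n − E[|E(G)|] = 179 − 89/9 = 1522/9.
Numerically: ≈ 169.111111.
(This is only a lower bound; the true E[α(G)] may be larger.)

E[α(G)] ≥ 1522/9 ≈ 169.111111.


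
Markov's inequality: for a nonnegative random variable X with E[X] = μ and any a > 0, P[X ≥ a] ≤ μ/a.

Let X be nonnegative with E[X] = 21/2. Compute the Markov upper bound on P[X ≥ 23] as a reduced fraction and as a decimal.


μ = E[X] = 21/2, a = 23.
Markov: P[X ≥ 23] ≤ μ/a = (21/2)/23 = 21/46.
Numerically: ≈ 0.45652.
(Since a = 23 > μ = 10.50000, the bound 21/46 is < 1 and informative.)

P[X ≥ 23] ≤ 21/46 ≈ 0.45652.


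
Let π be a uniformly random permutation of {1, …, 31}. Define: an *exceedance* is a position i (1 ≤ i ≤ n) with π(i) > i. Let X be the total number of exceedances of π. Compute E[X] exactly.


Write X = Σ_{i=1}^{31} X_i, where X_i = 1_{π(i) > i}.
For each fixed i, π(i) is uniform over {1, …, 31} (marginal of a uniform permutation), so P[π(i) > i] = (n − i)/n. Summing: Σ_{i=1}^{31} (n − i)/n = (0 + 1 + … + 30)/31 = 31(31 − 1)/(2·31) = (31 − 1)/2.
Hence E[X] = Σ_{i=1}^{31} (31 − i)/31 = 15 ≈ 15.0000.

E[X] = 15 = 15.0000.


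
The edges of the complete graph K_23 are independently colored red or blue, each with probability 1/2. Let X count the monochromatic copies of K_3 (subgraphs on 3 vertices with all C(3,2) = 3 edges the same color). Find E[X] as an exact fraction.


Let X = Σ_S X_S over the C(23, 3) = 1771 subsets S of size 3, where X_S = 1 if the K_3 on S is monochromatic.
For a fixed S, the K_3 on S has C(3, 2) = 3 edges. P[all 3 edges red] = (1/2)^3, and likewise for blue, so P[monochromatic] = 2·(1/2)^3 = 2^{1 − 3} = 1/4.
By linearity of expectation: E[X] = C(23, 3) · 2^{1 − 3} = 1771 · 1/4 = 1771/4.
Numerically: E[X] ≈ 442.7500.

E[X] = C(23,3)·2^(1−C(3,2)) = 1771/4 ≈ 442.7500.


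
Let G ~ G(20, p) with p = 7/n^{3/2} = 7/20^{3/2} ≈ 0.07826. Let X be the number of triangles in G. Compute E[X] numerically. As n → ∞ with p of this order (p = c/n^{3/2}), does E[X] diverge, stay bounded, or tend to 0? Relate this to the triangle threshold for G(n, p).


Number of potential triangles: C(20, 3) = 1140.
Each occurs with probability p³ ≈ (0.07826)³ ≈ 4.793571e-04.
By linearity: E[X] = C(20, 3)·p³ ≈ 1140 · 4.793571e-04 ≈ 0.5465.
Since α = 3/2 > 1, p = c/n^{3/2} = o(1/n) is below the triangle threshold p ~ 1/n. Asymptotically E[X] ~ (c³/6)·n^{3(1−α)} = (7³/6)·n^{-1.5} → 0, so by Markov's inequality G has no triangles w.h.p.

E[X] ≈ 0.5465; in regime p = Θ(1/n^{3/2}) E[X] tends to 0 (below the triangle threshold p ~ 1/n).


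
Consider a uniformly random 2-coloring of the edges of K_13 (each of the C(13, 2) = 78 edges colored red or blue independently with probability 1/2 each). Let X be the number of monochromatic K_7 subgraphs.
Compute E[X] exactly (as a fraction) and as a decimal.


Let X = Σ_S X_S over the C(13, 7) = 1716 subsets S of size 7, where X_S = 1 if the K_7 on S is monochromatic.
For a fixed S, the K_7 on S has C(7, 2) = 21 edges. P[all 21 edges red] = (1/2)^21, and likewise for blue, so P[monochromatic] = 2·(1/2)^21 = 2^{1 − 21} = 1/1048576.
By linearity: E[X] = C(13, 7) · 2^{1 − 21} = 1716 · 1/1048576 = 429/262144.
Numerically: E[X] ≈ 0.00164.

E[X] = C(13,7)·2^(1−C(7,2)) = 429/262144 ≈ 0.00164.


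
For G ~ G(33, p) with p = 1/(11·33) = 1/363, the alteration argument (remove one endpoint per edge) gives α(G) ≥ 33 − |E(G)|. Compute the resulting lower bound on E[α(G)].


E[|E(G)|] = C(33, 2)·p = 528 · (1/363) = 16/11.
E[α(G)] ≥ n − E[|E(G)|] = 33 − 16/11 = 347/11.
Numerically: ≈ 31.5455.
(This is only a lower bound; the true E[α(G)] may be larger.)

E[α(G)] ≥ 347/11 ≈ 31.5455.


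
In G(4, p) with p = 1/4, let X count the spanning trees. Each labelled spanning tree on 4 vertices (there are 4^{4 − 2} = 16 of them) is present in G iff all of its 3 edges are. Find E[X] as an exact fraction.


K_4 has 4^{4 − 2} = 16 labelled spanning trees.
For each such spanning tree H, let X_H = 1 if all 3 edges of H are present in G. Then P[X_H = 1] = p^{3} = (1/4)^{3} = 1/64.
Summing the indicators: E[X] = Σ_H E[X_H] = 16 · p^{3} = 16 · 1/64 = 1/4.
Numerically: E[X] ≈ 0.25.

E[X] = 16 · (1/4)^{3} = 1/4 ≈ 0.25.


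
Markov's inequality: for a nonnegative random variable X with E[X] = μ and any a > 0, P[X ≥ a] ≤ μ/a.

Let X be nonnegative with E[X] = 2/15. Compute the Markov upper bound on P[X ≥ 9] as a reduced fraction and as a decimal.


μ = E[X] = 2/15, a = 9.
Markov: P[X ≥ 9] ≤ μ/a = (2/15)/9 = 2/135.
Numerically: ≈ 0.0148.
(Since a = 9 > μ = 0.1333, the bound 2/135 is < 1 and informative.)

P[X ≥ 9] ≤ 2/135 ≈ 0.0148.


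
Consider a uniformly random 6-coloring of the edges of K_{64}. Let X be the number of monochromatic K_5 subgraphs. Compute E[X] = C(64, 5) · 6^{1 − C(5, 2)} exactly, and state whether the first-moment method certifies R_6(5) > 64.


E[X] = C(64, 5) · 6^{1 − 10} = 7624512 · 6^{−9} = 7624512/10077696.
As a reduced fraction: E[X] = 13237/17496 ≈ 0.7565729.
Is E[X] < 1? YES.
Since E[X] < 1, there exists a 6-coloring of K_{64} with no monochromatic K_5; hence R_6(5) > 64.

E[X] = 13237/17496 ≈ 0.7565729; E[X] < 1, so R_6(5) > 64.


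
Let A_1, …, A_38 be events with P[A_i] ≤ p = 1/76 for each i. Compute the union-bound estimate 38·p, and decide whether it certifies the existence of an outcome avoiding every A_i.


Union bound: P[∪_{i=1}^{38} A_i] ≤ Σ_i P[A_i] ≤ 38·p = 38·(1/76) = 1/2.
Numerically: 1/2 ≈ 0.500000.
Is 1/2 < 1? YES.
Since P[∪ A_i] ≤ 1/2 < 1, the complement has P[∩ A_i^c] ≥ 1 − 1/2 = 1/2 > 0, so some outcome avoids every A_i.

38·p = 1/2 ≈ 0.500000; existence CERTIFIED by the union bound.


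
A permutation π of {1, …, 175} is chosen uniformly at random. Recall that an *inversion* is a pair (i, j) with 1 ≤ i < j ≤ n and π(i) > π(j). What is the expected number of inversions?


Write X = Σ X_I over the C(175, 2) = 15225 pairs i < j, with X_I the indicator of one inversion.
There are 15225 indicators.
For each fixed pair i < j, the values π(i) and π(j) are two distinct elements of {1, …, 175} in uniformly random order; by symmetry P[π(i) > π(j)] = 1/2.
By linearity: E[X] = 15225 · (1/2) = C(175, 2) · (1/2) = 15225/2 = 15225/2 ≈ 7612.500.

E[X] = 15225/2 = 7612.500.


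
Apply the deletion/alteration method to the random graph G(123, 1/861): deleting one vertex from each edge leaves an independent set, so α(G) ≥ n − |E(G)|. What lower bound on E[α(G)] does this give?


E[|E(G)|] = C(123, 2)·p = 7503 · (1/861) = 61/7.
E[α(G)] ≥ n − E[|E(G)|] = 123 − 61/7 = 800/7.
Numerically: ≈ 114.2857.
(This is only a lower bound; the true E[α(G)] may be larger.)

E[α(G)] ≥ 800/7 ≈ 114.2857.


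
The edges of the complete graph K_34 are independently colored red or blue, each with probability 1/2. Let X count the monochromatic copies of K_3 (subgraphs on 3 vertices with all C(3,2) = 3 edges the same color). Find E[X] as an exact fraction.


Let X = Σ_S X_S over the C(34, 3) = 5984 subsets S of size 3, where X_S = 1 if the K_3 on S is monochromatic.
For a fixed S, the K_3 on S has C(3, 2) = 3 edges. P[all 3 edges red] = (1/2)^3, and likewise for blue, so P[monochromatic] = 2·(1/2)^3 = 2^{1 − 3} = 1/4.
By linearity: E[X] = C(34, 3) · 2^{1 − 3} = 5984 · 1/4 = 1496.
Numerically: E[X] ≈ 1496.0000.

E[X] = C(34,3)·2^(1−C(3,2)) = 1496 ≈ 1496.0000.


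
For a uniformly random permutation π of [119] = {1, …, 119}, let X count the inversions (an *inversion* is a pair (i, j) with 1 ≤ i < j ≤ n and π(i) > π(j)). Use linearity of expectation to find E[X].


Write X = Σ X_I over the C(119, 2) = 7021 pairs i < j, with X_I the indicator of one inversion.
There are 7021 indicators.
For each fixed pair i < j, the values π(i) and π(j) are two distinct elements of {1, …, 119} in uniformly random order; by symmetry P[π(i) > π(j)] = 1/2.
By linearity: E[X] = 7021 · (1/2) = C(119, 2) · (1/2) = 7021/2 = 7021/2 ≈ 3510.5000.

E[X] = 7021/2 = 3510.5000.


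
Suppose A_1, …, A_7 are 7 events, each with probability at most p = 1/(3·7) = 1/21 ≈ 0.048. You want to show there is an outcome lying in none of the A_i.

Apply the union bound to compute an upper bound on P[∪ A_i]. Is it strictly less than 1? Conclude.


Union bound: P[∪_{i=1}^{7} A_i] ≤ Σ_i P[A_i] ≤ 7·p = 7·(1/21) = 1/3.
Numerically: 1/3 ≈ 0.333.
Is 1/3 < 1? YES.
Since P[∪ A_i] ≤ 1/3 < 1, the complement has P[∩ A_i^c] ≥ 1 − 1/3 = 2/3 > 0, so some outcome avoids every A_i.

7·p = 1/3 ≈ 0.333; existence CERTIFIED by the union bound.


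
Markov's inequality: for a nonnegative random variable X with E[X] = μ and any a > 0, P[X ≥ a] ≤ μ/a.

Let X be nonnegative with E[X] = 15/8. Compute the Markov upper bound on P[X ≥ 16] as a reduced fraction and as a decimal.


μ = E[X] = 15/8, a = 16.
Markov: P[X ≥ 16] ≤ μ/a = (15/8)/16 = 15/128.
Numerically: ≈ 0.117.
(Since a = 16 > μ = 1.875, the bound 15/128 is < 1 and informative.)

P[X ≥ 16] ≤ 15/128 ≈ 0.117.


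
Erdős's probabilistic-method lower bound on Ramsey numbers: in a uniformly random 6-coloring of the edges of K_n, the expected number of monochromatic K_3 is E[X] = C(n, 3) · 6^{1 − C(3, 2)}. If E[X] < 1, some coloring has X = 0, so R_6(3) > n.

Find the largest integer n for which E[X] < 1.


We need C(n, 3) · 6^{1 − 3} < 1, i.e. C(n, 3) < 6^{3 − 1} = 36.
Check values of n near the boundary:
  n = 3: C(3, 3) = 1; 1 < 36? YES
  n = 4: C(4, 3) = 4; 4 < 36? YES
  n = 5: C(5, 3) = 10; 10 < 36? YES
  n = 6: C(6, 3) = 20; 20 < 36? YES
  n = 7: C(7, 3) = 35; 35 < 36? YES
  n = 8: C(8, 3) = 56; 56 < 36? NO
  n = 9: C(9, 3) = 84; 84 < 36? NO
The largest n with C(n, 3) < 36 is n = 7 (where E[X] = 35/36 ≈ 0.97222). Hence R_6(3) > 7, i.e. R_6(3) ≥ 8.

Largest n = 7; hence R_6(3) > 7.


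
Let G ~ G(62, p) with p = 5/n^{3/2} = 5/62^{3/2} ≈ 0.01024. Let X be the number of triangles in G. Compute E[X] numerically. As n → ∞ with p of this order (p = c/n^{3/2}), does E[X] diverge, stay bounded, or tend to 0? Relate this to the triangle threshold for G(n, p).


Number of potential triangles: C(62, 3) = 37820.
Each occurs with probability p³ ≈ (0.01024)³ ≈ 1.074354e-06.
By linearity: E[X] = C(62, 3)·p³ ≈ 37820 · 1.074354e-06 ≈ 0.0406.
Since α = 3/2 > 1, p = c/n^{3/2} = o(1/n) is below the triangle threshold p ~ 1/n. Asymptotically E[X] ~ (c³/6)·n^{3(1−α)} = (5³/6)·n^{-1.5} → 0, so by Markov's inequality G has no triangles w.h.p.

E[X] ≈ 0.0406; in regime p = Θ(1/n^{3/2}) E[X] tends to 0 (below the triangle threshold p ~ 1/n).


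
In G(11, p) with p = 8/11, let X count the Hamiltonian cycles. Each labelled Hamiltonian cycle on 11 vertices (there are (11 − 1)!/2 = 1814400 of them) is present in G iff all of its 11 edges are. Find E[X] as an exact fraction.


K_11 has (11 − 1)!/2 = 1814400 labelled Hamiltonian cycles.
For each such Hamiltonian cycle H, let X_H = 1 if all 11 edges of H are present in G. Then P[X_H = 1] = p^{11} = (8/11)^{11} = 8589934592/285311670611.
Summing the indicators: E[X] = Σ_H E[X_H] = 1814400 · p^{11} = 1814400 · 8589934592/285311670611 = 15585577323724800/285311670611.
Numerically: E[X] ≈ 54626.

E[X] = 1814400 · (8/11)^{11} = 15585577323724800/285311670611 ≈ 54626.


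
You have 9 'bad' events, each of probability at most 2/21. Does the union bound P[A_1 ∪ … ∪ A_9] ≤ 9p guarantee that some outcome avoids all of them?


Union bound: P[∪_{i=1}^{9} A_i] ≤ Σ_i P[A_i] ≤ 9·p = 9·(2/21) = 6/7.
Numerically: 6/7 ≈ 0.85714.
Is 6/7 < 1? YES.
Since P[∪ A_i] ≤ 6/7 < 1, the complement has P[∩ A_i^c] ≥ 1 − 6/7 = 1/7 > 0, so some outcome avoids every A_i.

9·p = 6/7 ≈ 0.85714; existence CERTIFIED by the union bound.


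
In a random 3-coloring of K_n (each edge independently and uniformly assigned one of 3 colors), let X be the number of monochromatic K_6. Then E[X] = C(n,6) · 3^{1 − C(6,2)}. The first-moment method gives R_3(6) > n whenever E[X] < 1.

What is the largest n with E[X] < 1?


We need C(n, 6) · 3^{1 − 15} < 1, i.e. C(n, 6) < 3^{15 − 1} = 4782969.
Check values of n near the boundary:
  n = 38: C(38, 6) = 2760681; 2760681 < 4782969? YES
  n = 39: C(39, 6) = 3262623; 3262623 < 4782969? YES
  n = 40: C(40, 6) = 3838380; 3838380 < 4782969? YES
  n = 41: C(41, 6) = 4496388; 4496388 < 4782969? YES
  n = 42: C(42, 6) = 5245786; 5245786 < 4782969? NO
The largest n with C(n, 6) < 4782969 is n = 41 (where E[X] = 1498796/1594323 ≈ 0.9401). Hence R_3(6) > 41, i.e. R_3(6) ≥ 42.

Largest n = 41; hence R_3(6) > 41.


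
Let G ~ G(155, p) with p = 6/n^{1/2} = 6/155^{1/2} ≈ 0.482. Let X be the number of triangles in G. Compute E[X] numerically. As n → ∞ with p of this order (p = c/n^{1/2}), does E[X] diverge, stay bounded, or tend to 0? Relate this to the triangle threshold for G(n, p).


Number of potential triangles: C(155, 3) = 608685.
Each occurs with probability p³ ≈ (0.482)³ ≈ 1.11933e-01.
By linearity: E[X] = C(155, 3)·p³ ≈ 608685 · 1.11933e-01 ≈ 68131.634.
Since α = 1/2 < 1, p = c/n^{1/2} ≫ 1/n is above the triangle threshold p ~ 1/n. Asymptotically E[X] ~ (c³/6)·n^{3(1−α)} = (6³/6)·n^{1.5} → ∞; triangles are abundant w.h.p.

E[X] ≈ 68131.634; in regime p = Θ(1/n^{1/2}) E[X] diverges (above the triangle threshold p ~ 1/n).


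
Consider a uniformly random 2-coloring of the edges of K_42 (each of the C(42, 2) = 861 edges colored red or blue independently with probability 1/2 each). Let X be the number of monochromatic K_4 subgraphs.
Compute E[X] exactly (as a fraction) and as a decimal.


Let X = Σ_S X_S over the C(42, 4) = 111930 subsets S of size 4, where X_S = 1 if the K_4 on S is monochromatic.
For a fixed S, the K_4 on S has C(4, 2) = 6 edges. P[all 6 edges red] = (1/2)^6, and likewise for blue, so P[monochromatic] = 2·(1/2)^6 = 2^{1 − 6} = 1/32.
By linearity of expectation: E[X] = C(42, 4) · 2^{1 − 6} = 111930 · 1/32 = 55965/16.
Numerically: E[X] ≈ 3497.81250.

E[X] = C(42,4)·2^(1−C(4,2)) = 55965/16 ≈ 3497.81250.


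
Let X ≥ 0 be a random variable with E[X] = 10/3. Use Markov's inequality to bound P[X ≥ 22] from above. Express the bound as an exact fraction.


μ = E[X] = 10/3, a = 22.
Markov: P[X ≥ 22] ≤ μ/a = (10/3)/22 = 5/33.
Numerically: ≈ 0.1515.
(Since a = 22 > μ = 3.3333, the bound 5/33 is < 1 and informative.)

P[X ≥ 22] ≤ 5/33 ≈ 0.1515.


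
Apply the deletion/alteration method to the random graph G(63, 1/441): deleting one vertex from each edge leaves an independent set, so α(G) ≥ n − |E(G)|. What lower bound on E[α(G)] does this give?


E[|E(G)|] = C(63, 2)·p = 1953 · (1/441) = 31/7.
E[α(G)] ≥ n − E[|E(G)|] = 63 − 31/7 = 410/7.
Numerically: ≈ 58.571429.
(This is only a lower bound; the true E[α(G)] may be larger.)

E[α(G)] ≥ 410/7 ≈ 58.571429.


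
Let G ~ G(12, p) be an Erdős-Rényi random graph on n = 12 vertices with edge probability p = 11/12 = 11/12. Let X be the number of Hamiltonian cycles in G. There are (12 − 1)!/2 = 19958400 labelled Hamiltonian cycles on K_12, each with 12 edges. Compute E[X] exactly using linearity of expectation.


K_12 has (12 − 1)!/2 = 19958400 labelled Hamiltonian cycles.
For each such Hamiltonian cycle H, let X_H = 1 if all 12 edges of H are present in G. Then P[X_H = 1] = p^{12} = (11/12)^{12} = 3138428376721/8916100448256.
By linearity: E[X] = Σ_H E[X_H] = 19958400 · p^{12} = 19958400 · 3138428376721/8916100448256 = 6041474625187925/859963392.
Numerically: E[X] ≈ 7.03e+06.

E[X] = 19958400 · (11/12)^{12} = 6041474625187925/859963392 ≈ 7.03e+06.


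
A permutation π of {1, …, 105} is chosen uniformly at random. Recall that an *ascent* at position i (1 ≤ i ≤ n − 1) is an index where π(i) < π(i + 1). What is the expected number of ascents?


Write X = Σ X_I over i = 1, …, 104, with X_I the indicator of one ascent.
There are 104 indicators.
For each fixed i, the pair (π(i), π(i+1)) is a uniformly random ordered pair of distinct values from {1, …, 105}; by symmetry P[π(i) < π(i+1)] = 1/2.
By linearity: E[X] = 104 · (1/2) = (105 − 1) · (1/2) = 52 ≈ 52.000000.

E[X] = 52 = 52.000000.


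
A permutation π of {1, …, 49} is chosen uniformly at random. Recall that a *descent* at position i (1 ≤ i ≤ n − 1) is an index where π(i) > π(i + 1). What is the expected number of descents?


Write X = Σ X_I over i = 1, …, 48, with X_I the indicator of one descent.
There are 48 indicators.
For each fixed i, the pair (π(i), π(i+1)) is a uniformly random ordered pair of distinct values from {1, …, 49}; by symmetry P[π(i) > π(i+1)] = 1/2.
By linearity: E[X] = 48 · (1/2) = (49 − 1) · (1/2) = 24 ≈ 24.000.

E[X] = 24 = 24.000.


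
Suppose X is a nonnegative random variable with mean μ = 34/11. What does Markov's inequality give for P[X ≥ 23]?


μ = E[X] = 34/11, a = 23.
Markov: P[X ≥ 23] ≤ μ/a = (34/11)/23 = 34/253.
Numerically: ≈ 0.1344.
(Since a = 23 > μ = 3.0909, the bound 34/253 is < 1 and informative.)

P[X ≥ 23] ≤ 34/253 ≈ 0.1344.


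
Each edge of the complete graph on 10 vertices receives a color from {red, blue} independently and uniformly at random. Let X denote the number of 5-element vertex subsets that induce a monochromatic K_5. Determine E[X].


Let X = Σ_S X_S over the C(10, 5) = 252 subsets S of size 5, where X_S = 1 if the K_5 on S is monochromatic.
For a fixed S, the K_5 on S has C(5, 2) = 10 edges. P[all 10 edges red] = (1/2)^10, and likewise for blue, so P[monochromatic] = 2·(1/2)^10 = 2^{1 − 10} = 1/512.
By linearity: E[X] = C(10, 5) · 2^{1 − 10} = 252 · 1/512 = 63/128.
Numerically: E[X] ≈ 0.4922.

E[X] = C(10,5)·2^(1−C(5,2)) = 63/128 ≈ 0.4922.


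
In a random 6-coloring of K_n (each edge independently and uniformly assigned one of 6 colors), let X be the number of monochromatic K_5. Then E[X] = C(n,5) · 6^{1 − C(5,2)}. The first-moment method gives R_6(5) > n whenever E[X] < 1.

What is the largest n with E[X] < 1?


We need C(n, 5) · 6^{1 − 10} < 1, i.e. C(n, 5) < 6^{10 − 1} = 10077696.
Check values of n near the boundary:
  n = 61: C(61, 5) = 5949147; 5949147 < 10077696? YES
  n = 62: C(62, 5) = 6471002; 6471002 < 10077696? YES
  n = 63: C(63, 5) = 7028847; 7028847 < 10077696? YES
  n = 64: C(64, 5) = 7624512; 7624512 < 10077696? YES
  n = 65: C(65, 5) = 8259888; 8259888 < 10077696? YES
  n = 66: C(66, 5) = 8936928; 8936928 < 10077696? YES
  n = 67: C(67, 5) = 9657648; 9657648 < 10077696? YES
  n = 68: C(68, 5) = 10424128; 10424128 < 10077696? NO
  n = 69: C(69, 5) = 11238513; 11238513 < 10077696? NO
The largest n with C(n, 5) < 10077696 is n = 67 (where E[X] = 67067/69984 ≈ 0.958319). Hence R_6(5) > 67, i.e. R_6(5) ≥ 68.

Largest n = 67; hence R_6(5) > 67.


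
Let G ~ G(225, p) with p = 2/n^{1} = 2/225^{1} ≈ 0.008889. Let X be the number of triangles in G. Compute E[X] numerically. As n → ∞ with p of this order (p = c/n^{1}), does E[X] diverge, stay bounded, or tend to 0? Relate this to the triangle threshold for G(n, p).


Number of potential triangles: C(225, 3) = 1873200.
Each occurs with probability p³ ≈ (0.008889)³ ≈ 7.023320e-07.
By linearity: E[X] = C(225, 3)·p³ ≈ 1873200 · 7.023320e-07 ≈ 1.3156.
Here α = 1, so p = 2/n is exactly at the triangle threshold p ~ 1/n. Asymptotically E[X] → c³/6 = 2³/6 = 4/3 ≈ 1.3333, a bounded constant. In this regime the triangle count is asymptotically Poisson(c³/6).

E[X] ≈ 1.3156; in regime p = Θ(1/n^{1}) E[X] stays bounded (at the triangle threshold p ~ 1/n).


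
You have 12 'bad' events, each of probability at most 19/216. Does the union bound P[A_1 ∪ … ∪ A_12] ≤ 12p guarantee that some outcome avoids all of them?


Union bound: P[∪_{i=1}^{12} A_i] ≤ Σ_i P[A_i] ≤ 12·p = 12·(19/216) = 19/18.
Numerically: 19/18 ≈ 1.056.
Is 19/18 < 1? NO.
Since the bound 19/18 is ≥ 1, the union bound is uninformative here; it does NOT by itself certify existence.

12·p = 19/18 ≈ 1.056; existence NOT certified by the union bound.


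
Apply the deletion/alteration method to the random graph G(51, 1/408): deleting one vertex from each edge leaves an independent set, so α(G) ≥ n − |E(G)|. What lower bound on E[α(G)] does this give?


E[|E(G)|] = C(51, 2)·p = 1275 · (1/408) = 25/8.
E[α(G)] ≥ n − E[|E(G)|] = 51 − 25/8 = 383/8.
Numerically: ≈ 47.875.
(This is only a lower bound; the true E[α(G)] may be larger.)

E[α(G)] ≥ 383/8 ≈ 47.875.


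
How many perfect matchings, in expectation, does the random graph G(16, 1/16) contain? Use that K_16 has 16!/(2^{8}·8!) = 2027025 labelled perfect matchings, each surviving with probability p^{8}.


K_16 has 16!/(2^{8}·8!) = 2027025 labelled perfect matchings.
For each such perfect matching H, let X_H = 1 if all 8 edges of H are present in G. Then P[X_H = 1] = p^{8} = (1/16)^{8} = 1/4294967296.
Summing the indicators: E[X] = Σ_H E[X_H] = 2027025 · p^{8} = 2027025 · 1/4294967296 = 2027025/4294967296.
Numerically: E[X] ≈ 0.000472.

E[X] = 2027025 · (1/16)^{8} = 2027025/4294967296 ≈ 0.000472.


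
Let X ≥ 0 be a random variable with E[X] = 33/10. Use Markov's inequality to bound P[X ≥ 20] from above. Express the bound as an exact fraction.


μ = E[X] = 33/10, a = 20.
Markov: P[X ≥ 20] ≤ μ/a = (33/10)/20 = 33/200.
Numerically: ≈ 0.1650.
(Since a = 20 > μ = 3.3000, the bound 33/200 is < 1 and informative.)

P[X ≥ 20] ≤ 33/200 ≈ 0.1650.


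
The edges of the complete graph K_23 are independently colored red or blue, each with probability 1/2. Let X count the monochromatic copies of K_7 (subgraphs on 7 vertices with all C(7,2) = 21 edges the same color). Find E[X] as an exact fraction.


Let X = Σ_S X_S over the C(23, 7) = 245157 subsets S of size 7, where X_S = 1 if the K_7 on S is monochromatic.
For a fixed S, the K_7 on S has C(7, 2) = 21 edges. P[all 21 edges red] = (1/2)^21, and likewise for blue, so P[monochromatic] = 2·(1/2)^21 = 2^{1 − 21} = 1/1048576.
Summing: E[X] = C(23, 7) · 2^{1 − 21} = 245157 · 1/1048576 = 245157/1048576.
Numerically: E[X] ≈ 0.234.

E[X] = C(23,7)·2^(1−C(7,2)) = 245157/1048576 ≈ 0.234.


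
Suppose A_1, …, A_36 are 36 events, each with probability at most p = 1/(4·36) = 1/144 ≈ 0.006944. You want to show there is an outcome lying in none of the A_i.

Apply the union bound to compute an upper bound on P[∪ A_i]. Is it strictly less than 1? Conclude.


Union bound: P[∪_{i=1}^{36} A_i] ≤ Σ_i P[A_i] ≤ 36·p = 36·(1/144) = 1/4.
Numerically: 1/4 ≈ 0.250000.
Is 1/4 < 1? YES.
Since P[∪ A_i] ≤ 1/4 < 1, the complement has P[∩ A_i^c] ≥ 1 − 1/4 = 3/4 > 0, so some outcome avoids every A_i.

36·p = 1/4 ≈ 0.250000; existence CERTIFIED by the union bound.


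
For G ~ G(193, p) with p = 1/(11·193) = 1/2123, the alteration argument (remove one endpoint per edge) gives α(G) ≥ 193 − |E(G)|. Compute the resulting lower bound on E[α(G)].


E[|E(G)|] = C(193, 2)·p = 18528 · (1/2123) = 96/11.
E[α(G)] ≥ n − E[|E(G)|] = 193 − 96/11 = 2027/11.
Numerically: ≈ 184.272727.
(This is only a lower bound; the true E[α(G)] may be larger.)

E[α(G)] ≥ 2027/11 ≈ 184.272727.


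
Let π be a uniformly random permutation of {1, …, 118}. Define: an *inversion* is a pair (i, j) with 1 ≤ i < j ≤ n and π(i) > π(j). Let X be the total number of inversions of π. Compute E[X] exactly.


Write X = Σ X_I over the C(118, 2) = 6903 pairs i < j, with X_I the indicator of one inversion.
There are 6903 indicators.
For each fixed pair i < j, the values π(i) and π(j) are two distinct elements of {1, …, 118} in uniformly random order; by symmetry P[π(i) > π(j)] = 1/2.
By linearity: E[X] = 6903 · (1/2) = C(118, 2) · (1/2) = 6903/2 = 6903/2 ≈ 3451.500000.

E[X] = 6903/2 = 3451.500000.


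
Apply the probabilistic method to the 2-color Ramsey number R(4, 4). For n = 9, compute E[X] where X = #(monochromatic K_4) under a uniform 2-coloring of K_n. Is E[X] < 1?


E[X] = C(9, 4) · 2^{1 − 6} = 126 · 2^{−5} = 126/32.
As a reduced fraction: E[X] = 63/16 ≈ 3.938.
Is E[X] < 1? NO.
Since E[X] ≥ 1, the first-moment bound is inconclusive at n = 9; it does NOT by itself certify R(4, 4) > 9.

E[X] = 63/16 ≈ 3.938; E[X] ≥ 1; first-moment method inconclusive here.


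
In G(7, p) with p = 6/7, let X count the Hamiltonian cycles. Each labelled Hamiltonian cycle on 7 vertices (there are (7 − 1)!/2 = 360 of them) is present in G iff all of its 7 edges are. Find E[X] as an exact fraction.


K_7 has (7 − 1)!/2 = 360 labelled Hamiltonian cycles.
For each such Hamiltonian cycle H, let X_H = 1 if all 7 edges of H are present in G. Then P[X_H = 1] = p^{7} = (6/7)^{7} = 279936/823543.
Summing the indicators: E[X] = Σ_H E[X_H] = 360 · p^{7} = 360 · 279936/823543 = 100776960/823543.
Numerically: E[X] ≈ 122.37.

E[X] = 360 · (6/7)^{7} = 100776960/823543 ≈ 122.37.


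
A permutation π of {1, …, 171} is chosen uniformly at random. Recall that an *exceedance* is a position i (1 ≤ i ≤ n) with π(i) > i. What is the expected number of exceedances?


Write X = Σ_{i=1}^{171} X_i, where X_i = 1_{π(i) > i}.
For each fixed i, π(i) is uniform over {1, …, 171} (marginal of a uniform permutation), so P[π(i) > i] = (n − i)/n. Summing: Σ_{i=1}^{171} (n − i)/n = (0 + 1 + … + 170)/171 = 171(171 − 1)/(2·171) = (171 − 1)/2.
Hence E[X] = Σ_{i=1}^{171} (171 − i)/171 = 85 ≈ 85.000.

E[X] = 85 = 85.000.


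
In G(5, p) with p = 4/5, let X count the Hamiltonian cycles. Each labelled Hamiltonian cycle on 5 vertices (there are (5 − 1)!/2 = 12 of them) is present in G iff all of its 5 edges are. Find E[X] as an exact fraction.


K_5 has (5 − 1)!/2 = 12 labelled Hamiltonian cycles.
For each such Hamiltonian cycle H, let X_H = 1 if all 5 edges of H are present in G. Then P[X_H = 1] = p^{5} = (4/5)^{5} = 1024/3125.
By linearity: E[X] = Σ_H E[X_H] = 12 · p^{5} = 12 · 1024/3125 = 12288/3125.
Numerically: E[X] ≈ 3.93.

E[X] = 12 · (4/5)^{5} = 12288/3125 ≈ 3.93.


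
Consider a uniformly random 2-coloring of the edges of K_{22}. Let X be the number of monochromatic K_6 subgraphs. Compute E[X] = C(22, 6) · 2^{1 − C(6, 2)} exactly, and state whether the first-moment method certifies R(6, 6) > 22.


E[X] = C(22, 6) · 2^{1 − 15} = 74613 · 2^{−14} = 74613/16384.
As a reduced fraction: E[X] = 74613/16384 ≈ 4.554.
Is E[X] < 1? NO.
Since E[X] ≥ 1, the first-moment bound is inconclusive at n = 22; it does NOT by itself certify R(6, 6) > 22.

E[X] = 74613/16384 ≈ 4.554; E[X] ≥ 1; first-moment method inconclusive here.


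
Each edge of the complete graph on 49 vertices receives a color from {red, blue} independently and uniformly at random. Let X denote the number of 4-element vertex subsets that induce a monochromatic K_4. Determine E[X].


Let X = Σ_S X_S over the C(49, 4) = 211876 subsets S of size 4, where X_S = 1 if the K_4 on S is monochromatic.
For a fixed S, the K_4 on S has C(4, 2) = 6 edges. P[all 6 edges red] = (1/2)^6, and likewise for blue, so P[monochromatic] = 2·(1/2)^6 = 2^{1 − 6} = 1/32.
By linearity of expectation: E[X] = C(49, 4) · 2^{1 − 6} = 211876 · 1/32 = 52969/8.
Numerically: E[X] ≈ 6621.12500.

E[X] = C(49,4)·2^(1−C(4,2)) = 52969/8 ≈ 6621.12500.


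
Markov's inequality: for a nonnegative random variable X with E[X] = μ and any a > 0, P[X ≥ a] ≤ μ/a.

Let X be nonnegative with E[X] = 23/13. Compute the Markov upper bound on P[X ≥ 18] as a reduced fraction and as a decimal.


μ = E[X] = 23/13, a = 18.
Markov: P[X ≥ 18] ≤ μ/a = (23/13)/18 = 23/234.
Numerically: ≈ 0.09829.
(Since a = 18 > μ = 1.76923, the bound 23/234 is < 1 and informative.)

P[X ≥ 18] ≤ 23/234 ≈ 0.09829.


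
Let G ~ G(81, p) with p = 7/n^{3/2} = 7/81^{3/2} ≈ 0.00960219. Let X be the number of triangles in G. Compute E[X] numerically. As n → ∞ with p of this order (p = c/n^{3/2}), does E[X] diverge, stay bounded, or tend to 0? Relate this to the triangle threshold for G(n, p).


Number of potential triangles: C(81, 3) = 85320.
Each occurs with probability p³ ≈ (0.00960219)³ ≈ 8.85342954e-07.
By linearity: E[X] = C(81, 3)·p³ ≈ 85320 · 8.85342954e-07 ≈ 0.075537.
Since α = 3/2 > 1, p = c/n^{3/2} = o(1/n) is below the triangle threshold p ~ 1/n. Asymptotically E[X] ~ (c³/6)·n^{3(1−α)} = (7³/6)·n^{-1.5} → 0, so by Markov's inequality G has no triangles w.h.p.

E[X] ≈ 0.075537; in regime p = Θ(1/n^{3/2}) E[X] tends to 0 (below the triangle threshold p ~ 1/n).


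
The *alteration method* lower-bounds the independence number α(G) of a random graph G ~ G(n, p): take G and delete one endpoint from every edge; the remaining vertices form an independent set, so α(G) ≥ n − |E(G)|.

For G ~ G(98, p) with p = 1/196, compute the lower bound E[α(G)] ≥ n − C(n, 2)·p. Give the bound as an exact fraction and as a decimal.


E[|E(G)|] = C(98, 2)·p = 4753 · (1/196) = 97/4.
E[α(G)] ≥ n − E[|E(G)|] = 98 − 97/4 = 295/4.
Numerically: ≈ 73.75000.
(This is only a lower bound; the true E[α(G)] may be larger.)

E[α(G)] ≥ 295/4 ≈ 73.75000.


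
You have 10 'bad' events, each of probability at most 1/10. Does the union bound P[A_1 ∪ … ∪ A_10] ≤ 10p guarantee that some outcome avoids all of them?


Union bound: P[∪_{i=1}^{10} A_i] ≤ Σ_i P[A_i] ≤ 10·p = 10·(1/10) = 1.
Numerically: 1 ≈ 1.0000.
Is 1 < 1? NO.
Since the bound 1 is ≥ 1, the union bound is uninformative here; it does NOT by itself certify existence.

10·p = 1 ≈ 1.0000; existence NOT certified by the union bound.


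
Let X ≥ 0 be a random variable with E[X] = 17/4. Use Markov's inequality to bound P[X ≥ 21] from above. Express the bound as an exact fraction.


μ = E[X] = 17/4, a = 21.
Markov: P[X ≥ 21] ≤ μ/a = (17/4)/21 = 17/84.
Numerically: ≈ 0.20238.
(Since a = 21 > μ = 4.25000, the bound 17/84 is < 1 and informative.)

P[X ≥ 21] ≤ 17/84 ≈ 0.20238.


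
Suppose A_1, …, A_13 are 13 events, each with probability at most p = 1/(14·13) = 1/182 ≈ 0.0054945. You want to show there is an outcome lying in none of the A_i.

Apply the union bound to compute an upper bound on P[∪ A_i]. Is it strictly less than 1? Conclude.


Union bound: P[∪_{i=1}^{13} A_i] ≤ Σ_i P[A_i] ≤ 13·p = 13·(1/182) = 1/14.
Numerically: 1/14 ≈ 0.0714286.
Is 1/14 < 1? YES.
Since P[∪ A_i] ≤ 1/14 < 1, the complement has P[∩ A_i^c] ≥ 1 − 1/14 = 13/14 > 0, so some outcome avoids every A_i.

13·p = 1/14 ≈ 0.0714286; existence CERTIFIED by the union bound.


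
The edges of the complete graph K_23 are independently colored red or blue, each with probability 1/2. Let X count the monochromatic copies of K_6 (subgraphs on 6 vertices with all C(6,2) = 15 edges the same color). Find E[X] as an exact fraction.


Let X = Σ_S X_S over the C(23, 6) = 100947 subsets S of size 6, where X_S = 1 if the K_6 on S is monochromatic.
For a fixed S, the K_6 on S has C(6, 2) = 15 edges. P[all 15 edges red] = (1/2)^15, and likewise for blue, so P[monochromatic] = 2·(1/2)^15 = 2^{1 − 15} = 1/16384.
By linearity: E[X] = C(23, 6) · 2^{1 − 15} = 100947 · 1/16384 = 100947/16384.
Numerically: E[X] ≈ 6.161316.

E[X] = C(23,6)·2^(1−C(6,2)) = 100947/16384 ≈ 6.161316.


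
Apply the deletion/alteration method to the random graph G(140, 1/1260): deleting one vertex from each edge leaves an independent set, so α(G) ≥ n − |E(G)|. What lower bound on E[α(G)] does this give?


E[|E(G)|] = C(140, 2)·p = 9730 · (1/1260) = 139/18.
E[α(G)] ≥ n − E[|E(G)|] = 140 − 139/18 = 2381/18.
Numerically: ≈ 132.2778.
(This is only a lower bound; the true E[α(G)] may be larger.)

E[α(G)] ≥ 2381/18 ≈ 132.2778.


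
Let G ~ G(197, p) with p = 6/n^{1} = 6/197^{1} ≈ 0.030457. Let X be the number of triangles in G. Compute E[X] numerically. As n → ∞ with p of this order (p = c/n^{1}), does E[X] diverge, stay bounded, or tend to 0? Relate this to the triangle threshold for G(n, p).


Number of potential triangles: C(197, 3) = 1254890.
Each occurs with probability p³ ≈ (0.030457)³ ≈ 2.8252382e-05.
By linearity: E[X] = C(197, 3)·p³ ≈ 1254890 · 2.8252382e-05 ≈ 35.45363.
Here α = 1, so p = 6/n is exactly at the triangle threshold p ~ 1/n. Asymptotically E[X] → c³/6 = 6³/6 = 36 ≈ 36.00000, a bounded constant. In this regime the triangle count is asymptotically Poisson(c³/6).

E[X] ≈ 35.45363; in regime p = Θ(1/n^{1}) E[X] stays bounded (at the triangle threshold p ~ 1/n).


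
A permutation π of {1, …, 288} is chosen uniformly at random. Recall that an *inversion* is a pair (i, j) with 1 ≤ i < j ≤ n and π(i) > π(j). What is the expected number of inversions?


Write X = Σ X_I over the C(288, 2) = 41328 pairs i < j, with X_I the indicator of one inversion.
There are 41328 indicators.
For each fixed pair i < j, the values π(i) and π(j) are two distinct elements of {1, …, 288} in uniformly random order; by symmetry P[π(i) > π(j)] = 1/2.
By linearity: E[X] = 41328 · (1/2) = C(288, 2) · (1/2) = 41328/2 = 20664 ≈ 20664.00000.

E[X] = 20664 = 20664.00000.


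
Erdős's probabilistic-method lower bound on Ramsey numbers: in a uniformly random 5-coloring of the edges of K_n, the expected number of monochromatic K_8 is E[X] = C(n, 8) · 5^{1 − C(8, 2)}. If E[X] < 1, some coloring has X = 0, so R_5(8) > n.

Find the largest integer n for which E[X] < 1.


We need C(n, 8) · 5^{1 − 28} < 1, i.e. C(n, 8) < 5^{28 − 1} = 7450580596923828125.
Check values of n near the boundary:
  n = 859: C(859, 8) = 7115855595170747139; 7115855595170747139 < 7450580596923828125? YES
  n = 860: C(860, 8) = 7182671140665308145; 7182671140665308145 < 7450580596923828125? YES
  n = 861: C(861, 8) = 7250034996615275865; 7250034996615275865 < 7450580596923828125? YES
  n = 862: C(862, 8) = 7317951015318931845; 7317951015318931845 < 7450580596923828125? YES
  n = 863: C(863, 8) = 7386423071602617757; 7386423071602617757 < 7450580596923828125? YES
  n = 864: C(864, 8) = 7455455062926006708; 7455455062926006708 < 7450580596923828125? NO
  n = 865: C(865, 8) = 7525050909487743060; 7525050909487743060 < 7450580596923828125? NO
The largest n with C(n, 8) < 7450580596923828125 is n = 863 (where E[X] = 7386423071602617757/7450580596923828125 ≈ 0.991). Hence R_5(8) > 863, i.e. R_5(8) ≥ 864.

Largest n = 863; hence R_5(8) > 863.


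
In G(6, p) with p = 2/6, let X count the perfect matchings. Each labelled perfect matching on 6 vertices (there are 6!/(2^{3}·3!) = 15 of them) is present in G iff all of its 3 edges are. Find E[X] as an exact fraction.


K_6 has 6!/(2^{3}·3!) = 15 labelled perfect matchings.
For each such perfect matching H, let X_H = 1 if all 3 edges of H are present in G. Then P[X_H = 1] = p^{3} = (1/3)^{3} = 1/27.
By linearity: E[X] = Σ_H E[X_H] = 15 · p^{3} = 15 · 1/27 = 5/9.
Numerically: E[X] ≈ 0.5556.

E[X] = 15 · (1/3)^{3} = 5/9 ≈ 0.5556.


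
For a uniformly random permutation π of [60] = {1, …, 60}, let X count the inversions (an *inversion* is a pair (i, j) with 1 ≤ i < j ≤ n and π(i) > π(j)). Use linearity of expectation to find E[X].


Write X = Σ X_I over the C(60, 2) = 1770 pairs i < j, with X_I the indicator of one inversion.
There are 1770 indicators.
For each fixed pair i < j, the values π(i) and π(j) are two distinct elements of {1, …, 60} in uniformly random order; by symmetry P[π(i) > π(j)] = 1/2.
By linearity: E[X] = 1770 · (1/2) = C(60, 2) · (1/2) = 1770/2 = 885 ≈ 885.000.

E[X] = 885 = 885.000.


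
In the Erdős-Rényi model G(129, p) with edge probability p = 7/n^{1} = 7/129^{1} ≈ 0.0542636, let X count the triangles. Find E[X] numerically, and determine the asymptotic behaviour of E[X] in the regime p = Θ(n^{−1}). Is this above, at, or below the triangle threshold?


Number of potential triangles: C(129, 3) = 349504.
Each occurs with probability p³ ≈ (0.0542636)³ ≈ 1.59780946e-04.
By linearity: E[X] = C(129, 3)·p³ ≈ 349504 · 1.59780946e-04 ≈ 55.844080.
Here α = 1, so p = 7/n is exactly at the triangle threshold p ~ 1/n. Asymptotically E[X] → c³/6 = 7³/6 = 343/6 ≈ 57.166667, a bounded constant. In this regime the triangle count is asymptotically Poisson(c³/6).

E[X] ≈ 55.844080; in regime p = Θ(1/n^{1}) E[X] stays bounded (at the triangle threshold p ~ 1/n).


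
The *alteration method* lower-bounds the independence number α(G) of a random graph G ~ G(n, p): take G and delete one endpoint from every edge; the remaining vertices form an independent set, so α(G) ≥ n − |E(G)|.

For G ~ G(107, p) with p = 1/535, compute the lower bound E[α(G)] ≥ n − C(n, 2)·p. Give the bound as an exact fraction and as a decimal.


E[|E(G)|] = C(107, 2)·p = 5671 · (1/535) = 53/5.
E[α(G)] ≥ n − E[|E(G)|] = 107 − 53/5 = 482/5.
Numerically: ≈ 96.400.
(This is only a lower bound; the true E[α(G)] may be larger.)

E[α(G)] ≥ 482/5 ≈ 96.400.


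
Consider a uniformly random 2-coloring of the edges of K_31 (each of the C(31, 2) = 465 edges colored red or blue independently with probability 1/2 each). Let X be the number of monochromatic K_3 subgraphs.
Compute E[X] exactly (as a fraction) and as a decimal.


Let X = Σ_S X_S over the C(31, 3) = 4495 subsets S of size 3, where X_S = 1 if the K_3 on S is monochromatic.
For a fixed S, the K_3 on S has C(3, 2) = 3 edges. P[all 3 edges red] = (1/2)^3, and likewise for blue, so P[monochromatic] = 2·(1/2)^3 = 2^{1 − 3} = 1/4.
Summing: E[X] = C(31, 3) · 2^{1 − 3} = 4495 · 1/4 = 4495/4.
Numerically: E[X] ≈ 1123.750000.

E[X] = C(31,3)·2^(1−C(3,2)) = 4495/4 ≈ 1123.750000.


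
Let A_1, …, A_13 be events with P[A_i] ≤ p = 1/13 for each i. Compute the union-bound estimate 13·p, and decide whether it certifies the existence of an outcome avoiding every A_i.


Union bound: P[∪_{i=1}^{13} A_i] ≤ Σ_i P[A_i] ≤ 13·p = 13·(1/13) = 1.
Numerically: 1 ≈ 1.0000000.
Is 1 < 1? NO.
Since the bound 1 is ≥ 1, the union bound is uninformative here; it does NOT by itself certify existence.

13·p = 1 ≈ 1.0000000; existence NOT certified by the union bound.
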